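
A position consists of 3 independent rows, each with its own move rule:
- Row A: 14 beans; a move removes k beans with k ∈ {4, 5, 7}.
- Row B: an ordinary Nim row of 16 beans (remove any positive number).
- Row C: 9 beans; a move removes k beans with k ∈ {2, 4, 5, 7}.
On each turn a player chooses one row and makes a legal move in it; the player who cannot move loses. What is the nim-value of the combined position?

16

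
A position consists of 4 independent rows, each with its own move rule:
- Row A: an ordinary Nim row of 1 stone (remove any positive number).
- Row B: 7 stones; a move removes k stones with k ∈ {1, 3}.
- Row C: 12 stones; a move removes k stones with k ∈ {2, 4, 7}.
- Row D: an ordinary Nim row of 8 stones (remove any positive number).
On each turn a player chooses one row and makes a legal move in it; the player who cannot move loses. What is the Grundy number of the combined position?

8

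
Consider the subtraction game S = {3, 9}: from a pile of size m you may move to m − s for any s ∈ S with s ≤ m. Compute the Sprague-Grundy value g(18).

0

Compute g(0), g(1), … for moves {3, 9}:
k:     0  1  2  3  4  5  6  7  8  9 10 11 12 13 14 15 16 17 18
g(k):  0  0  0  1  1  1  0  0  0  1  1  1  0  0  0  1  1  1  0
So g(18) = 0.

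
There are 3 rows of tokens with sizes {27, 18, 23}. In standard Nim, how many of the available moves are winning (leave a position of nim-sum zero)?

Nim-sum: 27 ⊕ 18 ⊕ 23 = 30.
The overall nim-sum is X = 30. A row of size p has a winning move iff p XOR X < p (reduce it to p XOR X).
  27: 27 XOR 30 = 5 < 27 — winning move (to 5).
  18: 18 XOR 30 = 12 < 18 — winning move (to 12).
  23: 23 XOR 30 = 9 < 23 — winning move (to 9).
That gives 3 winning moves.

3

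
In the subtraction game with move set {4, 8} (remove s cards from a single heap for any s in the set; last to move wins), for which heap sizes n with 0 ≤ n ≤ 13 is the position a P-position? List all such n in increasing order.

0, 1, 2, 3, 12, 13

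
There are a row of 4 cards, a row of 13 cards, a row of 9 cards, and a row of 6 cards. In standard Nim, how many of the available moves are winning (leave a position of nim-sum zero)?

3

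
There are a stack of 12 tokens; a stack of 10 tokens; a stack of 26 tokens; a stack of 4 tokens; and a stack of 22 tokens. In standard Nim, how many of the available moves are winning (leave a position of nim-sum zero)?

3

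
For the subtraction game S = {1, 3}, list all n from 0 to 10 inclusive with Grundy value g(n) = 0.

0, 2, 4, 6, 8, 10

Compute g(0), g(1), … for moves {1, 3}:
g(0) = mex{} = 0
g(1) = mex{0} = 1
g(2) = mex{1} = 0
g(3) = mex{0} = 1
g(4) = mex{1} = 0
g(5) = mex{0} = 1
g(6) = mex{1} = 0
g(7) = mex{0} = 1
g(8) = mex{1} = 0
g(9) = mex{0} = 1
g(10) = mex{1} = 0
The P-positions (g = 0) in 0..10 are 0, 2, 4, 6, 8, 10.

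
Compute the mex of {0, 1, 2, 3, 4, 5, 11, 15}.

The values 0, 1, 2, 3, 4, 5 are all present; 6 is the first non-negative integer missing from the set.

6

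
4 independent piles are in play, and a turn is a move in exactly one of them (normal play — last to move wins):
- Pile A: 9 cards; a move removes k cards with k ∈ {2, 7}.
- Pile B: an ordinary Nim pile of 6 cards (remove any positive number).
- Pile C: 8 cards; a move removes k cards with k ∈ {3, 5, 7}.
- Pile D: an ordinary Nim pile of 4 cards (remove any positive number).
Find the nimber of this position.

Grundy values for pile A (subtraction set {2, 7}):
g(0) = mex{} = 0
g(1) = mex{} = 0
g(2) = mex{0} = 1
g(3) = mex{0} = 1
g(4) = mex{1} = 0
g(5) = mex{1} = 0
g(6) = mex{0} = 1
g(7) = mex{0} = 1
g(8) = mex{0,1} = 2
g(9) = mex{1} = 0
So g(9) = 0.
Pile B is a plain Nim pile of size 6, so its Grundy value is 6.
Grundy values for pile C (subtraction set {3, 5, 7}):
g(0) = mex{} = 0
g(1) = mex{} = 0
g(2) = mex{} = 0
g(3) = mex{0} = 1
g(4) = mex{0} = 1
g(5) = mex{0} = 1
g(6) = mex{0,1} = 2
g(7) = mex{0,1} = 2
g(8) = mex{0,1} = 2
So g(8) = 2.
Pile D is a plain Nim pile of size 4, so its Grundy value is 4.
The value of a disjunctive sum is the nim-sum of the parts.
Combined value = 0 XOR 6 XOR 2 XOR 4 = 0.

0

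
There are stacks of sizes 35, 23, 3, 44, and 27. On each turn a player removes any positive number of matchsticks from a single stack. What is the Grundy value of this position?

0

Write each in binary and XOR column by column:
  100011  (35)
  010111  (23)
  000011  (3)
  101100  (44)
  011011  (27)
  ------
  000000  (0)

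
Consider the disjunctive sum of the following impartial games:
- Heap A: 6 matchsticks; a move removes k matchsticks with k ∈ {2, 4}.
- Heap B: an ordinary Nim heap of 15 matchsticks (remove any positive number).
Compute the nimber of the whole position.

15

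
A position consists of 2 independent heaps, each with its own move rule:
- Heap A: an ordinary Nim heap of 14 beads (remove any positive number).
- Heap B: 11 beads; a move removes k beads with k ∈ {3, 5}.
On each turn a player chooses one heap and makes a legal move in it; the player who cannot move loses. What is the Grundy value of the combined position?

15

Heap A is a plain Nim heap of size 14, so its Grundy value is 14.
For heap B, compute g(0), g(1), … with moves {3, 5}:
g(0) = mex{} = 0
g(1) = mex{} = 0
g(2) = mex{} = 0
g(3) = mex{0} = 1
g(4) = mex{0} = 1
g(5) = mex{0} = 1
g(6) = mex{0,1} = 2
g(7) = mex{0,1} = 2
g(8) = mex{1} = 0
g(9) = mex{1,2} = 0
g(10) = mex{1,2} = 0
g(11) = mex{0,2} = 1
So g(11) = 1.
The value of a disjunctive sum is the nim-sum of the parts.
Combined value = 14 ⊕ 1 = 15.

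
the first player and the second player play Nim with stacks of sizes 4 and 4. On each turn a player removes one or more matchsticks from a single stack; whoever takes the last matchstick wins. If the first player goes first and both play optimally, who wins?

the second player wins

Compute the nim-sum pairwise:
4 ^ 4 = 0
The nim-sum is 0, so this is a P-position: the player to move is in a losing position under optimal play; the first player is about to move from it and so loses — the second player wins.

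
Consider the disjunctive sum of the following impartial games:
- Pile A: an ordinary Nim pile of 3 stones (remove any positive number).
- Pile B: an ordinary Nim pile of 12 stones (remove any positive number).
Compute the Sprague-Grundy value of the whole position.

Pile A is a plain Nim pile of size 3, so its Grundy value is 3.
Pile B is a plain Nim pile of size 12, so its Grundy value is 12.
By the Sprague-Grundy theorem, the Grundy value of a sum of independent games is the XOR of the component values.
Combined value = 3 ⊕ 12 = 15.

15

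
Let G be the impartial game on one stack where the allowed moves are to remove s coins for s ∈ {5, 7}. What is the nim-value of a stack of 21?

1

Compute g(0), g(1), … for moves {5, 7}:
k:     0  1  2  3  4  5  6  7  8  9 10 11 12 13 14 15 16 17 18 19 20 21
g(k):  0  0  0  0  0  1  1  1  1  1  2  2  0  0  0  0  0  1  1  1  1  1
So g(21) = 1.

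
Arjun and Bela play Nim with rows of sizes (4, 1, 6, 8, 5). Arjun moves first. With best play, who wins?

Arjun wins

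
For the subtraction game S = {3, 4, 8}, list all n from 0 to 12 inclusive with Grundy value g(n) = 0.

Build the Grundy sequence with g(k) = mex{g(k−s) : s ∈ {3, 4, 8}, s ≤ k}:
k:     0  1  2  3  4  5  6  7  8  9 10 11 12
g(k):  0  0  0  1  1  1  2  0  2  3  1  3  0
The P-positions (g = 0) in 0..12 are 0, 1, 2, 7, 12.

0, 1, 2, 7, 12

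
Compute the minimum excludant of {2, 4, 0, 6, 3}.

0 is in the set but 1 is not, so the mex is 1.

1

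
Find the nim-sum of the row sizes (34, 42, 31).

Nim-sum: 34 XOR 42 XOR 31 = 23.

23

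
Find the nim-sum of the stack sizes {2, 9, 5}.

14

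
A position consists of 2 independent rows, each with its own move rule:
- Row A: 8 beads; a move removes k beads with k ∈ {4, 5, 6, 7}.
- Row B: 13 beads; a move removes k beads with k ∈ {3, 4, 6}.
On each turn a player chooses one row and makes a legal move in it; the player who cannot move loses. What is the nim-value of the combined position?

Build the Grundy sequence for row A with g(k) = mex{g(k−s) : s ∈ {4, 5, 6, 7}, s ≤ k}:
g(0) = mex{} = 0
g(1) = mex{} = 0
g(2) = mex{} = 0
g(3) = mex{} = 0
g(4) = mex{0} = 1
g(5) = mex{0} = 1
g(6) = mex{0} = 1
g(7) = mex{0} = 1
g(8) = mex{0,1} = 2
So g(8) = 2.
Build the Grundy sequence for row B with g(k) = mex{g(k−s) : s ∈ {3, 4, 6}, s ≤ k}:
g(0) = mex{} = 0
g(1) = mex{} = 0
g(2) = mex{} = 0
g(3) = mex{0} = 1
g(4) = mex{0} = 1
g(5) = mex{0} = 1
g(6) = mex{0,1} = 2
g(7) = mex{0,1} = 2
g(8) = mex{0,1} = 2
g(9) = mex{1,2} = 0
g(10) = mex{1,2} = 0
g(11) = mex{1,2} = 0
g(12) = mex{0,2} = 1
g(13) = mex{0,2} = 1
So g(13) = 1.
By the Sprague-Grundy theorem, the Grundy value of a sum of independent games is the XOR of the component values.
Combined value = 2 XOR 1 = 3.

3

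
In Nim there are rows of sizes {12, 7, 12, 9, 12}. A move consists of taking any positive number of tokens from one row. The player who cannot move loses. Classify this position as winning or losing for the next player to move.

Compute the nim-sum pairwise:
12 ^ 7 = 11
11 ^ 12 = 7
7 ^ 9 = 14
14 ^ 12 = 2
The nim-sum is 2 ≠ 0, so this is an N-position: the player to move can win.

Winning position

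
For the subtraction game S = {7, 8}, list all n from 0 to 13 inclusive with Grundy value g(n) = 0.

Build the Grundy sequence with g(k) = mex{g(k−s) : s ∈ {7, 8}, s ≤ k}:
g(0) = mex{} = 0
g(1) = mex{} = 0
g(2) = mex{} = 0
g(3) = mex{} = 0
g(4) = mex{} = 0
g(5) = mex{} = 0
g(6) = mex{} = 0
g(7) = mex{0} = 1
g(8) = mex{0} = 1
g(9) = mex{0} = 1
g(10) = mex{0} = 1
g(11) = mex{0} = 1
g(12) = mex{0} = 1
g(13) = mex{0} = 1
The P-positions (g = 0) in 0..13 are 0, 1, 2, 3, 4, 5, 6.

0, 1, 2, 3, 4, 5, 6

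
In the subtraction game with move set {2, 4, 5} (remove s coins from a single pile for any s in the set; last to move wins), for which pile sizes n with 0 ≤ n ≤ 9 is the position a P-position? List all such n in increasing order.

0, 1, 7, 8

Compute g(0), g(1), … for moves {2, 4, 5}:
g(0) = mex{} = 0
g(1) = mex{} = 0
g(2) = mex{0} = 1
g(3) = mex{0} = 1
g(4) = mex{0,1} = 2
g(5) = mex{0,1} = 2
g(6) = mex{0,1,2} = 3
g(7) = mex{1,2} = 0
g(8) = mex{1,2,3} = 0
g(9) = mex{0,2} = 1
The P-positions (g = 0) in 0..9 are 0, 1, 7, 8.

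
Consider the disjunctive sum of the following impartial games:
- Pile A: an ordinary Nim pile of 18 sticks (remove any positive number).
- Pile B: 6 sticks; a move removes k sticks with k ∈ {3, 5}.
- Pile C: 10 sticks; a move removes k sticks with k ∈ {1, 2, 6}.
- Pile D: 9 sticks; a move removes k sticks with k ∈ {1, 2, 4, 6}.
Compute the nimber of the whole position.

Pile A is a plain Nim pile of size 18, so its Grundy value is 18.
Grundy values for pile B (subtraction set {3, 5}):
g(0) = mex{} = 0
g(1) = mex{} = 0
g(2) = mex{} = 0
g(3) = mex{0} = 1
g(4) = mex{0} = 1
g(5) = mex{0} = 1
g(6) = mex{0,1} = 2
So g(6) = 2.
Build the Grundy sequence for pile C with g(k) = mex{g(k−s) : s ∈ {1, 2, 6}, s ≤ k}:
g(0) = mex{} = 0
g(1) = mex{0} = 1
g(2) = mex{0,1} = 2
g(3) = mex{1,2} = 0
g(4) = mex{0,2} = 1
g(5) = mex{0,1} = 2
g(6) = mex{0,1,2} = 3
g(7) = mex{1,2,3} = 0
g(8) = mex{0,2,3} = 1
g(9) = mex{0,1} = 2
g(10) = mex{1,2} = 0
So g(10) = 0.
Build the Grundy sequence for pile D with g(k) = mex{g(k−s) : s ∈ {1, 2, 4, 6}, s ≤ k}:
g(0) = mex{} = 0
g(1) = mex{0} = 1
g(2) = mex{0,1} = 2
g(3) = mex{1,2} = 0
g(4) = mex{0,2} = 1
g(5) = mex{0,1} = 2
g(6) = mex{0,1,2} = 3
g(7) = mex{0,1,2,3} = 4
g(8) = mex{1,2,3,4} = 0
g(9) = mex{0,2,4} = 1
So g(9) = 1.
By the Sprague-Grundy theorem, the Grundy value of a sum of independent games is the XOR of the component values.
Combined value = 18 XOR 2 XOR 0 XOR 1 = 17.

17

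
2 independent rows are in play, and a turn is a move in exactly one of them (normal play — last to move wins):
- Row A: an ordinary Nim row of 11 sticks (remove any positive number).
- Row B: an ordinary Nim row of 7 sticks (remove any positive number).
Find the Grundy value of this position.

Row A is a plain Nim row of size 11, so its Grundy value is 11.
Row B is a plain Nim row of size 7, so its Grundy value is 7.
The value of a disjunctive sum is the nim-sum of the parts.
Combined value = 11 ⊕ 7 = 12.

12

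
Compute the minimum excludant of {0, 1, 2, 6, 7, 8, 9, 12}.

3

The values 0, 1, 2 are all present; 3 is the first non-negative integer missing from the set.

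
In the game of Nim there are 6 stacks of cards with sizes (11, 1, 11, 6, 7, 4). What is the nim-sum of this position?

4

Nim-sum: 11 XOR 1 XOR 11 XOR 6 XOR 7 XOR 4 = 4.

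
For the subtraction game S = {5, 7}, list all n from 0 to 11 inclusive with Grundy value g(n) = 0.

0, 1, 2, 3, 4

Build the Grundy sequence with g(k) = mex{g(k−s) : s ∈ {5, 7}, s ≤ k}:
g(0) = mex{} = 0
g(1) = mex{} = 0
g(2) = mex{} = 0
g(3) = mex{} = 0
g(4) = mex{} = 0
g(5) = mex{0} = 1
g(6) = mex{0} = 1
g(7) = mex{0} = 1
g(8) = mex{0} = 1
g(9) = mex{0} = 1
g(10) = mex{0,1} = 2
g(11) = mex{0,1} = 2
The P-positions (g = 0) in 0..11 are 0, 1, 2, 3, 4.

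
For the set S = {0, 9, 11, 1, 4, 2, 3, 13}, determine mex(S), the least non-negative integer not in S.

The values 0, 1, 2, 3, 4 are all present; 5 is the first non-negative integer missing from the set.

5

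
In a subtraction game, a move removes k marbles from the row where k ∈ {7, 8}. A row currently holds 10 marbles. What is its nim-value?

1

Compute g(0), g(1), … for moves {7, 8}:
g(0) = mex{} = 0
g(1) = mex{} = 0
g(2) = mex{} = 0
g(3) = mex{} = 0
g(4) = mex{} = 0
g(5) = mex{} = 0
g(6) = mex{} = 0
g(7) = mex{0} = 1
g(8) = mex{0} = 1
g(9) = mex{0} = 1
g(10) = mex{0} = 1
So g(10) = 1.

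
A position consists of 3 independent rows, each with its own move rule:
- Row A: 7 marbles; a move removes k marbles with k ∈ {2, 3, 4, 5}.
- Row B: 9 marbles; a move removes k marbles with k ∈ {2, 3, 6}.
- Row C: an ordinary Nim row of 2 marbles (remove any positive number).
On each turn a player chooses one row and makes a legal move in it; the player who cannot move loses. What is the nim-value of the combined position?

2

Grundy values for row A (subtraction set {2, 3, 4, 5}):
k:     0  1  2  3  4  5  6  7
g(k):  0  0  1  1  2  2  3  0
So g(7) = 0.
Grundy values for row B (subtraction set {2, 3, 6}):
g(0) = mex{} = 0
g(1) = mex{} = 0
g(2) = mex{0} = 1
g(3) = mex{0} = 1
g(4) = mex{0,1} = 2
g(5) = mex{1} = 0
g(6) = mex{0,1,2} = 3
g(7) = mex{0,2} = 1
g(8) = mex{0,1,3} = 2
g(9) = mex{1,3} = 0
So g(9) = 0.
Row C is a plain Nim row of size 2, so its Grundy value is 2.
By the Sprague-Grundy theorem, the Grundy value of a sum of independent games is the XOR of the component values.
Combined value = 0 ⊕ 0 ⊕ 2 = 2.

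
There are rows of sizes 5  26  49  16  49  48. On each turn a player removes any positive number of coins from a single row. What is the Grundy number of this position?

Bitwise XOR of the heap sizes:
  000101  (5)
  011010  (26)
  110001  (49)
  010000  (16)
  110001  (49)
  110000  (48)
  ------
  111111  (63)

63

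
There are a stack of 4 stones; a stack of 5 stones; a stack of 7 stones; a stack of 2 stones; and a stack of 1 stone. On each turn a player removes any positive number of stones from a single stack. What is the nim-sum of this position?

Compute the nim-sum pairwise:
4 ^ 5 = 1
1 ^ 7 = 6
6 ^ 2 = 4
4 ^ 1 = 5

5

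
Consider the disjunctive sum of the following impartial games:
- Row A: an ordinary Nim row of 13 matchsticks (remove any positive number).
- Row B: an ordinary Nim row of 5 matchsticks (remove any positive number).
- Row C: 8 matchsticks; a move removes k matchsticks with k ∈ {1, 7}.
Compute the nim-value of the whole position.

8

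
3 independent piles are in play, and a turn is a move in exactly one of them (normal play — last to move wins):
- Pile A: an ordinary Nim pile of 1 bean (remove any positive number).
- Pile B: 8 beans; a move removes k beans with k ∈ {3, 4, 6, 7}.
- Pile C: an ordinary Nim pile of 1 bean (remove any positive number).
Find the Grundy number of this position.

2

Pile A is a plain Nim pile of size 1, so its Grundy value is 1.
Build the Grundy sequence for pile B with g(k) = mex{g(k−s) : s ∈ {3, 4, 6, 7}, s ≤ k}:
k:     0  1  2  3  4  5  6  7  8
g(k):  0  0  0  1  1  1  2  2  2
So g(8) = 2.
Pile C is a plain Nim pile of size 1, so its Grundy value is 1.
The value of a disjunctive sum is the nim-sum of the parts.
Combined value = 1 XOR 2 XOR 1 = 2.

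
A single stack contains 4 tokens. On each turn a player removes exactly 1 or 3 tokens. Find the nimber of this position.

Compute g(0), g(1), … for moves {1, 3}:
k:     0  1  2  3  4
g(k):  0  1  0  1  0
So g(4) = 0.

0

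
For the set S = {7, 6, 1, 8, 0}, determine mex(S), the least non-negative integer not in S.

2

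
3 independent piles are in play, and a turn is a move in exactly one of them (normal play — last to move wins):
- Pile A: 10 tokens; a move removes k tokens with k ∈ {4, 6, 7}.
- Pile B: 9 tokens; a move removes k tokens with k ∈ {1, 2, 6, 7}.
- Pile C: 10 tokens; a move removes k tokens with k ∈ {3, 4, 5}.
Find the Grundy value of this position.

3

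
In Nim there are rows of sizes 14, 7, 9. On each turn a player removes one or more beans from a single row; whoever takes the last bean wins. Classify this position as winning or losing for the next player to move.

In binary:
  1110  (14)
  0111  (7)
  1001  (9)
  ----
  0000  (0)
The nim-sum is 0, so this is a P-position: the player to move is in a losing position under optimal play.

Losing position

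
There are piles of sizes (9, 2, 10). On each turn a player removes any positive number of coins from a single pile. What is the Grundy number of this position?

1

Compute the nim-sum pairwise:
9 XOR 2 = 11
11 XOR 10 = 1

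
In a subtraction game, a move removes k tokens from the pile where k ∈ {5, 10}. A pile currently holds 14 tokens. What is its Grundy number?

2

Grundy values for subtraction set {5, 10}:
k:     0  1  2  3  4  5  6  7  8  9 10 11 12 13 14
g(k):  0  0  0  0  0  1  1  1  1  1  2  2  2  2  2
So g(14) = 2.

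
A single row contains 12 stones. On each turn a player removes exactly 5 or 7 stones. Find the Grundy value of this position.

Build the Grundy sequence with g(k) = mex{g(k−s) : s ∈ {5, 7}, s ≤ k}:
k:     0  1  2  3  4  5  6  7  8  9 10 11 12
g(k):  0  0  0  0  0  1  1  1  1  1  2  2  0
So g(12) = 0.

0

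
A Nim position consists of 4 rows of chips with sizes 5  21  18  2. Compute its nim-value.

0

Compute the nim-sum pairwise:
5 ⊕ 21 = 16
16 ⊕ 18 = 2
2 ⊕ 2 = 0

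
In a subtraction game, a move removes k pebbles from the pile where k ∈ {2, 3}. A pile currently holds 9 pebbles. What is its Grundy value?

2

Build the Grundy sequence with g(k) = mex{g(k−s) : s ∈ {2, 3}, s ≤ k}:
g(0) = mex{} = 0
g(1) = mex{} = 0
g(2) = mex{0} = 1
g(3) = mex{0} = 1
g(4) = mex{0,1} = 2
g(5) = mex{1} = 0
g(6) = mex{1,2} = 0
g(7) = mex{0,2} = 1
g(8) = mex{0} = 1
g(9) = mex{0,1} = 2
So g(9) = 2.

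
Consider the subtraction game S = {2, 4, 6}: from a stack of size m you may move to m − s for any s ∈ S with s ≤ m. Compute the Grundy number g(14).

Grundy values for subtraction set {2, 4, 6}:
k:     0  1  2  3  4  5  6  7  8  9 10 11 12 13 14
g(k):  0  0  1  1  2  2  3  3  0  0  1  1  2  2  3
So g(14) = 3.

3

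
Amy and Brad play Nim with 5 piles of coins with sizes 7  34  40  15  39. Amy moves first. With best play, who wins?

Amy wins

Write each in binary and XOR column by column:
  000111  (7)
  100010  (34)
  101000  (40)
  001111  (15)
  100111  (39)
  ------
  100101  (37)
The nim-sum is 37 ≠ 0, so this is an N-position: the player to move can win; Amy has a winning move.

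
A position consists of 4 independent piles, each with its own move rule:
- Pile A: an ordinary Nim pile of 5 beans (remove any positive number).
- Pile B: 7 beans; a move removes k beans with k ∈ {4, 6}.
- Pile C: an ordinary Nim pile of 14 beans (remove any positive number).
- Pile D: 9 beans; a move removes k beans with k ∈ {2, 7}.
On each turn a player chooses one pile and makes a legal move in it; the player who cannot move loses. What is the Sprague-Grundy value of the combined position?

10

Pile A is a plain Nim pile of size 5, so its Grundy value is 5.
Grundy values for pile B (subtraction set {4, 6}):
k:     0  1  2  3  4  5  6  7
g(k):  0  0  0  0  1  1  1  1
So g(7) = 1.
Pile C is a plain Nim pile of size 14, so its Grundy value is 14.
For pile D, compute g(0), g(1), … with moves {2, 7}:
g(0) = mex{} = 0
g(1) = mex{} = 0
g(2) = mex{0} = 1
g(3) = mex{0} = 1
g(4) = mex{1} = 0
g(5) = mex{1} = 0
g(6) = mex{0} = 1
g(7) = mex{0} = 1
g(8) = mex{0,1} = 2
g(9) = mex{1} = 0
So g(9) = 0.
The value of a disjunctive sum is the nim-sum of the parts.
Combined value = 5 XOR 1 XOR 14 XOR 0 = 10.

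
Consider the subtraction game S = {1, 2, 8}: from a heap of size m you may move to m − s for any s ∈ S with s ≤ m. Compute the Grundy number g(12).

0

Compute g(0), g(1), … for moves {1, 2, 8}:
k:     0  1  2  3  4  5  6  7  8  9 10 11 12
g(k):  0  1  2  0  1  2  0  1  2  0  1  2  0
So g(12) = 0.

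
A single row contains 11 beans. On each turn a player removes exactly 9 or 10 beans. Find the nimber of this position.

Grundy values for subtraction set {9, 10}:
k:     0  1  2  3  4  5  6  7  8  9 10 11
g(k):  0  0  0  0  0  0  0  0  0  1  1  1
So g(11) = 1.

1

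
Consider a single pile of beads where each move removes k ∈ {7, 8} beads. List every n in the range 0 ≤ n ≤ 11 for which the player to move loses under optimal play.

Grundy values for subtraction set {7, 8}:
g(0) = mex{} = 0
g(1) = mex{} = 0
g(2) = mex{} = 0
g(3) = mex{} = 0
g(4) = mex{} = 0
g(5) = mex{} = 0
g(6) = mex{} = 0
g(7) = mex{0} = 1
g(8) = mex{0} = 1
g(9) = mex{0} = 1
g(10) = mex{0} = 1
g(11) = mex{0} = 1
The P-positions (g = 0) in 0..11 are 0, 1, 2, 3, 4, 5, 6.

0, 1, 2, 3, 4, 5, 6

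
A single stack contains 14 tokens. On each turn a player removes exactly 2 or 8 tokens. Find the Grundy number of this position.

Grundy values for subtraction set {2, 8}:
g(0) = mex{} = 0
g(1) = mex{} = 0
g(2) = mex{0} = 1
g(3) = mex{0} = 1
g(4) = mex{1} = 0
g(5) = mex{1} = 0
g(6) = mex{0} = 1
g(7) = mex{0} = 1
g(8) = mex{0,1} = 2
g(9) = mex{0,1} = 2
g(10) = mex{1,2} = 0
g(11) = mex{1,2} = 0
g(12) = mex{0} = 1
g(13) = mex{0} = 1
g(14) = mex{1} = 0
So g(14) = 0.

0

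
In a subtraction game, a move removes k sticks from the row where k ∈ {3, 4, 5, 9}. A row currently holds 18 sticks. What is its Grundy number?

Compute g(0), g(1), … for moves {3, 4, 5, 9}:
k:     0  1  2  3  4  5  6  7  8  9 10 11 12 13 14 15 16 17 18
g(k):  0  0  0  1  1  1  2  2  0  3  3  1  4  2  0  0  0  1  1
So g(18) = 1.

1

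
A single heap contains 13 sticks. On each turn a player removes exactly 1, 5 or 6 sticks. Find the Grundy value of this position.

Compute g(0), g(1), … for moves {1, 5, 6}:
k:     0  1  2  3  4  5  6  7  8  9 10 11 12 13
g(k):  0  1  0  1  0  1  2  3  2  3  2  0  1  0
So g(13) = 0.

0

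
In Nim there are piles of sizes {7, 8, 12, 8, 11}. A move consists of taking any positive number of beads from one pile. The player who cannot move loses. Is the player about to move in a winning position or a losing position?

Losing position

Write each in binary and XOR column by column:
  0111  (7)
  1000  (8)
  1100  (12)
  1000  (8)
  1011  (11)
  ----
  0000  (0)
The nim-sum is 0, so this is a P-position: the player to move is in a losing position under optimal play.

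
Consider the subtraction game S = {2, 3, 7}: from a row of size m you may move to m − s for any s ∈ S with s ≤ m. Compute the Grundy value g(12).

Compute g(0), g(1), … for moves {2, 3, 7}:
g(0) = mex{} = 0
g(1) = mex{} = 0
g(2) = mex{0} = 1
g(3) = mex{0} = 1
g(4) = mex{0,1} = 2
g(5) = mex{1} = 0
g(6) = mex{1,2} = 0
g(7) = mex{0,2} = 1
g(8) = mex{0} = 1
g(9) = mex{0,1} = 2
g(10) = mex{1} = 0
g(11) = mex{1,2} = 0
g(12) = mex{0,2} = 1
So g(12) = 1.

1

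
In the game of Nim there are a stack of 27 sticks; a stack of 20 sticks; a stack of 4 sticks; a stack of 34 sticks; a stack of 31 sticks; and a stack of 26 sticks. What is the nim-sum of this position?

44

Compute the nim-sum pairwise:
27 ^ 20 = 15
15 ^ 4 = 11
11 ^ 34 = 41
41 ^ 31 = 54
54 ^ 26 = 44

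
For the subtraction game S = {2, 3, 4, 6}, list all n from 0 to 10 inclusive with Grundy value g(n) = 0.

0, 1, 8, 9

Build the Grundy sequence with g(k) = mex{g(k−s) : s ∈ {2, 3, 4, 6}, s ≤ k}:
g(0) = mex{} = 0
g(1) = mex{} = 0
g(2) = mex{0} = 1
g(3) = mex{0} = 1
g(4) = mex{0,1} = 2
g(5) = mex{0,1} = 2
g(6) = mex{0,1,2} = 3
g(7) = mex{0,1,2} = 3
g(8) = mex{1,2,3} = 0
g(9) = mex{1,2,3} = 0
g(10) = mex{0,2,3} = 1
The P-positions (g = 0) in 0..10 are 0, 1, 8, 9.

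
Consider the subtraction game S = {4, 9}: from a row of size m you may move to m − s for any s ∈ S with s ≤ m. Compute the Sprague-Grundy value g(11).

2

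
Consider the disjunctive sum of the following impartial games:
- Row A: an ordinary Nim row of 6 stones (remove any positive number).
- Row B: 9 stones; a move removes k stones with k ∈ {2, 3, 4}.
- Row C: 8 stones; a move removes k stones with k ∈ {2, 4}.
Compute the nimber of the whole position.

6

Row A is a plain Nim row of size 6, so its Grundy value is 6.
Build the Grundy sequence for row B with g(k) = mex{g(k−s) : s ∈ {2, 3, 4}, s ≤ k}:
g(0) = mex{} = 0
g(1) = mex{} = 0
g(2) = mex{0} = 1
g(3) = mex{0} = 1
g(4) = mex{0,1} = 2
g(5) = mex{0,1} = 2
g(6) = mex{1,2} = 0
g(7) = mex{1,2} = 0
g(8) = mex{0,2} = 1
g(9) = mex{0,2} = 1
So g(9) = 1.
Grundy values for row C (subtraction set {2, 4}):
k:     0  1  2  3  4  5  6  7  8
g(k):  0  0  1  1  2  2  0  0  1
So g(8) = 1.
By the Sprague-Grundy theorem, the Grundy value of a sum of independent games is the XOR of the component values.
Combined value = 6 XOR 1 XOR 1 = 6.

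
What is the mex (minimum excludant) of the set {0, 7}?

1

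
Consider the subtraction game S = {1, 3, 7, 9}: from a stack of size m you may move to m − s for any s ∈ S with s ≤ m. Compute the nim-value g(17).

1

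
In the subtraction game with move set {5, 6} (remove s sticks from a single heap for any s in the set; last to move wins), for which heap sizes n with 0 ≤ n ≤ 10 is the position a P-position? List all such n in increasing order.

0, 1, 2, 3, 4

Build the Grundy sequence with g(k) = mex{g(k−s) : s ∈ {5, 6}, s ≤ k}:
k:     0  1  2  3  4  5  6  7  8  9 10
g(k):  0  0  0  0  0  1  1  1  1  1  2
The P-positions (g = 0) in 0..10 are 0, 1, 2, 3, 4.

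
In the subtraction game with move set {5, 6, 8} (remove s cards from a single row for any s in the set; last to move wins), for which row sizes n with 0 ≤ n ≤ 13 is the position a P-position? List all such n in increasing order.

0, 1, 2, 3, 4, 13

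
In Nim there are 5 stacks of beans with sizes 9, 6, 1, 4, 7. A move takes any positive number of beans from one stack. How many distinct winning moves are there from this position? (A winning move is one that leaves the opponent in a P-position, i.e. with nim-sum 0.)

1

Nim-sum: 9 ⊕ 6 ⊕ 1 ⊕ 4 ⊕ 7 = 13.
The overall nim-sum is X = 13. A stack of size p has a winning move iff p XOR X < p (reduce it to p XOR X).
  9: 9 XOR 13 = 4 < 9 — winning move (to 4).
  6: 6 XOR 13 = 11 ≥ 6 — no move.
  1: 1 XOR 13 = 12 ≥ 1 — no move.
  4: 4 XOR 13 = 9 ≥ 4 — no move.
  7: 7 XOR 13 = 10 ≥ 7 — no move.
That gives 1 winning move.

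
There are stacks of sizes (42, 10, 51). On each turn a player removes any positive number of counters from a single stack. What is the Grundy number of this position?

19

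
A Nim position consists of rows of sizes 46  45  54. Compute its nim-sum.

53

Nim-sum: 46 ^ 45 ^ 54 = 53.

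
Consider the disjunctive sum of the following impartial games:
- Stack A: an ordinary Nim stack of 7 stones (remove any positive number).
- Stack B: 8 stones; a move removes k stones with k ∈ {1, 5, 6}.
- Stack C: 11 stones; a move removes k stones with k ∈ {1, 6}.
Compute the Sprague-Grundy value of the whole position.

Stack A is a plain Nim stack of size 7, so its Grundy value is 7.
Grundy values for stack B (subtraction set {1, 5, 6}):
k:     0  1  2  3  4  5  6  7  8
g(k):  0  1  0  1  0  1  2  3  2
So g(8) = 2.
For stack C, compute g(0), g(1), … with moves {1, 6}:
g(0) = mex{} = 0
g(1) = mex{0} = 1
g(2) = mex{1} = 0
g(3) = mex{0} = 1
g(4) = mex{1} = 0
g(5) = mex{0} = 1
g(6) = mex{0,1} = 2
g(7) = mex{1,2} = 0
g(8) = mex{0} = 1
g(9) = mex{1} = 0
g(10) = mex{0} = 1
g(11) = mex{1} = 0
So g(11) = 0.
The value of a disjunctive sum is the nim-sum of the parts.
Combined value = 7 ⊕ 2 ⊕ 0 = 5.

5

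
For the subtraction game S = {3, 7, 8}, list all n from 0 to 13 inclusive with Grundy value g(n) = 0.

0, 1, 2, 6, 11, 12

Compute g(0), g(1), … for moves {3, 7, 8}:
g(0) = mex{} = 0
g(1) = mex{} = 0
g(2) = mex{} = 0
g(3) = mex{0} = 1
g(4) = mex{0} = 1
g(5) = mex{0} = 1
g(6) = mex{1} = 0
g(7) = mex{0,1} = 2
g(8) = mex{0,1} = 2
g(9) = mex{0} = 1
g(10) = mex{0,1,2} = 3
g(11) = mex{1,2} = 0
g(12) = mex{1} = 0
g(13) = mex{0,1,3} = 2
The P-positions (g = 0) in 0..13 are 0, 1, 2, 6, 11, 12.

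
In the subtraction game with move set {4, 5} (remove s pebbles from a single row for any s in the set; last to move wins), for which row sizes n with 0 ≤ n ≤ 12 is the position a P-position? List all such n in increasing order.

0, 1, 2, 3, 9, 10, 11, 12

Build the Grundy sequence with g(k) = mex{g(k−s) : s ∈ {4, 5}, s ≤ k}:
g(0) = mex{} = 0
g(1) = mex{} = 0
g(2) = mex{} = 0
g(3) = mex{} = 0
g(4) = mex{0} = 1
g(5) = mex{0} = 1
g(6) = mex{0} = 1
g(7) = mex{0} = 1
g(8) = mex{0,1} = 2
g(9) = mex{1} = 0
g(10) = mex{1} = 0
g(11) = mex{1} = 0
g(12) = mex{1,2} = 0
The P-positions (g = 0) in 0..12 are 0, 1, 2, 3, 9, 10, 11, 12.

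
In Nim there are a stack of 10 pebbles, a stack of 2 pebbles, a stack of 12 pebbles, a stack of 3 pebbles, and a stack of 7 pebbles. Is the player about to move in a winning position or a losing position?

Losing position

Compute the nim-sum pairwise:
10 XOR 2 = 8
8 XOR 12 = 4
4 XOR 3 = 7
7 XOR 7 = 0
The nim-sum is 0, so this is a P-position: the player to move is in a losing position under optimal play.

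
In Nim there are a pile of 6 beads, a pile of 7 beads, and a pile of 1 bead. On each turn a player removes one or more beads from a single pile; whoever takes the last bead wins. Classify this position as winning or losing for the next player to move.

Losing position

Nim-sum: 6 ^ 7 ^ 1 = 0.
The nim-sum is 0, so this is a P-position: the player to move is in a losing position under optimal play.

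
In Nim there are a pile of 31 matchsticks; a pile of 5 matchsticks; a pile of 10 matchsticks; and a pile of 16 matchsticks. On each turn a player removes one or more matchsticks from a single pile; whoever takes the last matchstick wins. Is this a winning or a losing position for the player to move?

Losing position

Compute the nim-sum pairwise:
31 ⊕ 5 = 26
26 ⊕ 10 = 16
16 ⊕ 16 = 0
The nim-sum is 0, so this is a P-position: the player to move is in a losing position under optimal play.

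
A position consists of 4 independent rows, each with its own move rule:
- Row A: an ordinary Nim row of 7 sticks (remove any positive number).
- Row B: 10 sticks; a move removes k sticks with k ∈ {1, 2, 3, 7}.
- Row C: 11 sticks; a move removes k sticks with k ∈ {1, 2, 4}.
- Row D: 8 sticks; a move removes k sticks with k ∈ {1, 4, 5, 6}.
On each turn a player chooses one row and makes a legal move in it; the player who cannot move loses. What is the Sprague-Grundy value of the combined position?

3

Row A is a plain Nim row of size 7, so its Grundy value is 7.
Grundy values for row B (subtraction set {1, 2, 3, 7}):
g(0) = mex{} = 0
g(1) = mex{0} = 1
g(2) = mex{0,1} = 2
g(3) = mex{0,1,2} = 3
g(4) = mex{1,2,3} = 0
g(5) = mex{0,2,3} = 1
g(6) = mex{0,1,3} = 2
g(7) = mex{0,1,2} = 3
g(8) = mex{1,2,3} = 0
g(9) = mex{0,2,3} = 1
g(10) = mex{0,1,3} = 2
So g(10) = 2.
For row C, compute g(0), g(1), … with moves {1, 2, 4}:
g(0) = mex{} = 0
g(1) = mex{0} = 1
g(2) = mex{0,1} = 2
g(3) = mex{1,2} = 0
g(4) = mex{0,2} = 1
g(5) = mex{0,1} = 2
g(6) = mex{1,2} = 0
g(7) = mex{0,2} = 1
g(8) = mex{0,1} = 2
g(9) = mex{1,2} = 0
g(10) = mex{0,2} = 1
g(11) = mex{0,1} = 2
So g(11) = 2.
Build the Grundy sequence for row D with g(k) = mex{g(k−s) : s ∈ {1, 4, 5, 6}, s ≤ k}:
k:     0  1  2  3  4  5  6  7  8
g(k):  0  1  0  1  2  3  2  3  4
So g(8) = 4.
The value of a disjunctive sum is the nim-sum of the parts.
Combined value = 7 XOR 2 XOR 2 XOR 4 = 3.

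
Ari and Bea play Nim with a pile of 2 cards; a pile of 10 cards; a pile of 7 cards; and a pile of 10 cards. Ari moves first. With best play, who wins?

Ari wins

Nim-sum: 2 XOR 10 XOR 7 XOR 10 = 5.
The nim-sum is 5 ≠ 0, so this is an N-position: the player to move can win; Ari has a winning move.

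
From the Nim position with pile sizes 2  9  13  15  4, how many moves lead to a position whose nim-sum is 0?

Compute the nim-sum pairwise:
2 ^ 9 = 11
11 ^ 13 = 6
6 ^ 15 = 9
9 ^ 4 = 13
The overall nim-sum is X = 13. A pile of size p has a winning move iff p XOR X < p (reduce it to p XOR X).
  2: 2 XOR 13 = 15 ≥ 2 — no move.
  9: 9 XOR 13 = 4 < 9 — winning move (to 4).
  13: 13 XOR 13 = 0 < 13 — winning move (to 0).
  15: 15 XOR 13 = 2 < 15 — winning move (to 2).
  4: 4 XOR 13 = 9 ≥ 4 — no move.
That gives 3 winning moves.

3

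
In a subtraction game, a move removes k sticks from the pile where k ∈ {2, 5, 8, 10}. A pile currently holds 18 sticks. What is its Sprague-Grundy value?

1

Grundy values for subtraction set {2, 5, 8, 10}:
k:     0  1  2  3  4  5  6  7  8  9 10 11 12 13 14 15 16 17 18
g(k):  0  0  1  1  0  2  1  0  2  1  3  2  2  0  3  1  0  3  1
So g(18) = 1.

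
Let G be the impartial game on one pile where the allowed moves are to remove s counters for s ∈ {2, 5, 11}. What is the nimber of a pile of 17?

Compute g(0), g(1), … for moves {2, 5, 11}:
k:     0  1  2  3  4  5  6  7  8  9 10 11 12 13 14 15 16 17
g(k):  0  0  1  1  0  2  1  0  0  1  1  2  2  3  0  2  1  0
So g(17) = 0.

0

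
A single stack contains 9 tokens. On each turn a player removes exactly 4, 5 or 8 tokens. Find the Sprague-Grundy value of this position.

Compute g(0), g(1), … for moves {4, 5, 8}:
k:     0  1  2  3  4  5  6  7  8  9
g(k):  0  0  0  0  1  1  1  1  2  2
So g(9) = 2.

2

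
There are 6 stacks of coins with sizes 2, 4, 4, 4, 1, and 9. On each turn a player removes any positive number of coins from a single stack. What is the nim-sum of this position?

14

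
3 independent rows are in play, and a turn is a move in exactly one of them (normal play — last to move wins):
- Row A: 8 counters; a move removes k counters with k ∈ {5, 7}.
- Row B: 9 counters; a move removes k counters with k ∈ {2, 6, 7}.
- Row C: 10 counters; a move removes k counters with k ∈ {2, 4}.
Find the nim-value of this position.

For row A, compute g(0), g(1), … with moves {5, 7}:
k:     0  1  2  3  4  5  6  7  8
g(k):  0  0  0  0  0  1  1  1  1
So g(8) = 1.
For row B, compute g(0), g(1), … with moves {2, 6, 7}:
k:     0  1  2  3  4  5  6  7  8  9
g(k):  0  0  1  1  0  0  1  1  2  0
So g(9) = 0.
Build the Grundy sequence for row C with g(k) = mex{g(k−s) : s ∈ {2, 4}, s ≤ k}:
k:     0  1  2  3  4  5  6  7  8  9 10
g(k):  0  0  1  1  2  2  0  0  1  1  2
So g(10) = 2.
By the Sprague-Grundy theorem, the Grundy value of a sum of independent games is the XOR of the component values.
Combined value = 1 XOR 0 XOR 2 = 3.

3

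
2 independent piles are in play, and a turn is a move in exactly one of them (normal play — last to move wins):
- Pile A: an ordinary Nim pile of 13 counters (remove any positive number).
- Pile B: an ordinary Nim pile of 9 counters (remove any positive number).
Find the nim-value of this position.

4

Pile A is a plain Nim pile of size 13, so its Grundy value is 13.
Pile B is a plain Nim pile of size 9, so its Grundy value is 9.
By the Sprague-Grundy theorem, the Grundy value of a sum of independent games is the XOR of the component values.
Combined value = 13 XOR 9 = 4.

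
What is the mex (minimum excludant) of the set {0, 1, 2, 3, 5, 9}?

The values 0, 1, 2, 3 are all present; 4 is the first non-negative integer missing from the set.

4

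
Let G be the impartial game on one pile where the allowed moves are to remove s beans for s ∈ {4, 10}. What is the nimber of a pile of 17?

Compute g(0), g(1), … for moves {4, 10}:
k:     0  1  2  3  4  5  6  7  8  9 10 11 12 13 14 15 16 17
g(k):  0  0  0  0  1  1  1  1  0  0  2  2  1  1  0  0  0  0
So g(17) = 0.

0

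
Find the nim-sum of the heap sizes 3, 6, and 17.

20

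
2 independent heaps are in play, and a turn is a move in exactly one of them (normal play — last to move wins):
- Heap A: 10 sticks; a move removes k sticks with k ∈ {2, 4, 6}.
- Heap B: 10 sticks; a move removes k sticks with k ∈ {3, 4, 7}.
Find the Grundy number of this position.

Grundy values for heap A (subtraction set {2, 4, 6}):
k:     0  1  2  3  4  5  6  7  8  9 10
g(k):  0  0  1  1  2  2  3  3  0  0  1
So g(10) = 1.
For heap B, compute g(0), g(1), … with moves {3, 4, 7}:
g(0) = mex{} = 0
g(1) = mex{} = 0
g(2) = mex{} = 0
g(3) = mex{0} = 1
g(4) = mex{0} = 1
g(5) = mex{0} = 1
g(6) = mex{0,1} = 2
g(7) = mex{0,1} = 2
g(8) = mex{0,1} = 2
g(9) = mex{0,1,2} = 3
g(10) = mex{1,2} = 0
So g(10) = 0.
By the Sprague-Grundy theorem, the Grundy value of a sum of independent games is the XOR of the component values.
Combined value = 1 ⊕ 0 = 1.

1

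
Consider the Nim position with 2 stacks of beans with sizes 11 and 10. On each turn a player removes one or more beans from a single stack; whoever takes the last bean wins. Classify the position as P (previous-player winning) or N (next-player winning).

N-position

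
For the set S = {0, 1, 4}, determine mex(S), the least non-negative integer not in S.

The values 0, 1 are all present; 2 is the first non-negative integer missing from the set.

2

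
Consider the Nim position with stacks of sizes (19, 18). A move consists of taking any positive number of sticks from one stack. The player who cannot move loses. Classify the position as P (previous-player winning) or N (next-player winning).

N-position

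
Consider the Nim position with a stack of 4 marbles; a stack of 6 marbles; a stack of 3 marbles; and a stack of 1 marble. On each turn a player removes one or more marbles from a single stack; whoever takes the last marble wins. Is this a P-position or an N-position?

P-position

Nim-sum: 4 ⊕ 6 ⊕ 3 ⊕ 1 = 0.
The nim-sum is 0, so this is a P-position: the player to move is in a losing position under optimal play.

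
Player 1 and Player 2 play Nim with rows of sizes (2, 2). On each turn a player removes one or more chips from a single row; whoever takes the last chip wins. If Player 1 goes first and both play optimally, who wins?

In binary:
  10  (2)
  10  (2)
  --
  00  (0)
The nim-sum is 0, so this is a P-position: the player to move is in a losing position under optimal play; Player 1 is about to move from it and so loses — Player 2 wins.

Player 2 wins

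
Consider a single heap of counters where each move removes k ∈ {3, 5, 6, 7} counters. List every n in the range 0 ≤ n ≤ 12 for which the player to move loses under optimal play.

0, 1, 2, 10, 11, 12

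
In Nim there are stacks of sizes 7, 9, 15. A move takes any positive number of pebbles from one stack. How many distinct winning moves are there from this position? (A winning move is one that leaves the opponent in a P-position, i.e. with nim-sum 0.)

Compute the nim-sum pairwise:
7 XOR 9 = 14
14 XOR 15 = 1
The overall nim-sum is X = 1. A stack of size p has a winning move iff p XOR X < p (reduce it to p XOR X).
  7: 7 XOR 1 = 6 < 7 — winning move (to 6).
  9: 9 XOR 1 = 8 < 9 — winning move (to 8).
  15: 15 XOR 1 = 14 < 15 — winning move (to 14).
That gives 3 winning moves.

3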